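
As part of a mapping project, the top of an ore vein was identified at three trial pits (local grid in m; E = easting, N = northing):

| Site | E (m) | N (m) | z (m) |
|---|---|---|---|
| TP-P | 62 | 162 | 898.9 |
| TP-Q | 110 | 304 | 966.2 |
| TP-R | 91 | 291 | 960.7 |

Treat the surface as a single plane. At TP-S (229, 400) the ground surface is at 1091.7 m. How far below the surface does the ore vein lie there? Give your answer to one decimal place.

Two edge vectors: TP-P→TP-Q = (48, 142, 67.3), TP-P→TP-R = (29, 129, 61.8).
Normal n = (TP-P→TP-Q) × (TP-P→TP-R) = (93.9, -1014.7, 2074).
So ∂z/∂E = −n_x/n_z = −0.04527 and ∂z/∂N = −n_y/n_z = 0.48925.
Intercept c from TP-P: 898.9 + 2.81 − 79.26 = 822.45.
At (229, 400): z_contact = −10.37 + 195.70 + 822.45 = 1007.78 m.
Depth below ground = 1091.7 − 1007.78 = 83.9 m.

83.9 m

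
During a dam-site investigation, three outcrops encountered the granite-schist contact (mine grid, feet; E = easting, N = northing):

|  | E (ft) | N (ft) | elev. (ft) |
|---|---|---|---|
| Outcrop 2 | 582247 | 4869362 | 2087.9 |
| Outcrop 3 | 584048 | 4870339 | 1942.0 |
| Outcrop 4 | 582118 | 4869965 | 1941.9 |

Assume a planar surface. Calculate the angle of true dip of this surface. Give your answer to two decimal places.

Two edge vectors: Outcrop 2→Outcrop 3 = (1801, 977, -145.9), Outcrop 2→Outcrop 4 = (-129, 603, -146).
Normal n = (Outcrop 2→Outcrop 3) × (Outcrop 2→Outcrop 4) = (-54664.3, 281767.1, 1212036).
So ∂z/∂E = −n_x/n_z = 0.04510 and ∂z/∂N = −n_y/n_z = −0.23247.
Gradient magnitude |∇z| = √(a² + b²) = √(0.00203 + 0.05404) = 0.23681.
True dip = arctan(0.23681) = 13.32°, dipping toward N (azimuth ≈ 349°).

13.32°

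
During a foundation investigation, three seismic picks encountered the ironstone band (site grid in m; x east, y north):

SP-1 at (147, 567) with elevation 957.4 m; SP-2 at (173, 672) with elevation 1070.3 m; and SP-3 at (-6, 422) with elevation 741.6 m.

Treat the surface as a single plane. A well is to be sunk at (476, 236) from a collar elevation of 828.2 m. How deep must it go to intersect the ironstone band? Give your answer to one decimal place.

Let the plane be z = a·x + b·y + c.
SP-2−SP-1: 26a + 105b = 112.9;  SP-3−SP-1: −153a − 145b = −215.8.
Solving gives a = 0.51147, b = 0.94859.
Then c = 957.4 − a·147 − b·567 = 344.36.
At (476, 236): z_contact = 243.46 + 223.87 + 344.36 = 811.69 m.
Depth below ground = 828.2 − 811.69 = 16.5 m.

16.5 m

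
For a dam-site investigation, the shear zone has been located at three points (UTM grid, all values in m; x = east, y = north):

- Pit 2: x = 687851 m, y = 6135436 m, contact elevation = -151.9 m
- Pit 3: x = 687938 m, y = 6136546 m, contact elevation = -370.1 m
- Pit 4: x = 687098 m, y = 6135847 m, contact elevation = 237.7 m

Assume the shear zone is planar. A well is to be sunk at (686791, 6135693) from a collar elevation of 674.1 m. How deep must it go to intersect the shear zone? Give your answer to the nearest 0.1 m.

229.4 m

Two edge vectors: Pit 2→Pit 3 = (87, 1110, -218.2), Pit 2→Pit 4 = (-753, 411, 389.6).
Normal n = (Pit 2→Pit 3) × (Pit 2→Pit 4) = (522136.2, 130409.4, 871587).
So ∂z/∂x = −n_x/n_z = −0.599063777 and ∂z/∂y = −n_y/n_z = −0.149622929.
Intercept c from Pit 2: -151.9 + 412066.62 + 918001.91 = 1329916.62.
At (686791, 6135693): z_contact = −411431.61 − 918040.36 + 1329916.62 = 444.65 m.
Depth below ground = 674.1 − 444.65 = 229.4 m.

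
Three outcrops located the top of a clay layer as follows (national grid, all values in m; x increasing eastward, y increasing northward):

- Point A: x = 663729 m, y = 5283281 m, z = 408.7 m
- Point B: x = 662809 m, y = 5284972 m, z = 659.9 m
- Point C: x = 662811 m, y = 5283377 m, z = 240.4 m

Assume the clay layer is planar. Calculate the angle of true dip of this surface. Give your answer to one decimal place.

Two edge vectors: Point A→Point B = (-920, 1691, 251.2), Point A→Point C = (-918, 96, -168.3).
Normal n = (Point A→Point B) × (Point A→Point C) = (-308710.5, -385437.6, 1464018).
So ∂z/∂x = −n_x/n_z = 0.21087 and ∂z/∂y = −n_y/n_z = 0.26327.
Gradient magnitude |∇z| = √(a² + b²) = √(0.04446 + 0.06931) = 0.33731.
True dip = arctan(0.33731) = 18.6°, dipping toward SW (azimuth ≈ 219°).

18.6°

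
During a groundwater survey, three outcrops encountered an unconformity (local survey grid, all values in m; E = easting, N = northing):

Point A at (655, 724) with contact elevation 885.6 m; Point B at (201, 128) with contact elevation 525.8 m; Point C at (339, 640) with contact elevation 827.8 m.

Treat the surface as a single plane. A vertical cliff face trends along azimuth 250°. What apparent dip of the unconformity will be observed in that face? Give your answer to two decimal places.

Two edge vectors: Point A→Point B = (-454, -596, -359.8), Point A→Point C = (-316, -84, -57.8).
Normal n = (Point A→Point B) × (Point A→Point C) = (4225.6, 87455.6, -150200).
So ∂z/∂E = −n_x/n_z = 0.02813 and ∂z/∂N = −n_y/n_z = 0.58226.
Unit vector along 250° is (sin 250°, cos 250°) = (-0.9397, -0.3420).
Slope in that direction = a·(-0.9397) + b·(-0.3420) = −0.22558.
Apparent dip = arctan|0.22558| = 12.71° (true dip is 30.2°, so apparent ≤ true as expected).

12.71°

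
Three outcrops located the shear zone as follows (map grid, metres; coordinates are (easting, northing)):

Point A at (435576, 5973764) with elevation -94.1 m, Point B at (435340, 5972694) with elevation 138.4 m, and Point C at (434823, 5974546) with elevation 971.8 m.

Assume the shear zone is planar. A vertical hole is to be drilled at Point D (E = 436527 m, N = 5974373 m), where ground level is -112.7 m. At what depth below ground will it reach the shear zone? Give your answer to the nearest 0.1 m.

Two edge vectors: Point A→Point B = (-236, -1070, 232.5), Point A→Point C = (-753, 782, 1065.9).
Normal n = (Point A→Point B) × (Point A→Point C) = (-1322328, 76479.9, -990262).
So ∂z/∂E = −n_x/n_z = −1.335331458 and ∂z/∂N = −n_y/n_z = 0.077231985.
Intercept c from Point A: -94.1 + 581638.34 − 461365.65 = 120178.58.
At (436527, 5974373): z_contact = −582908.24 + 461412.69 + 120178.58 = -1316.97 m.
Depth below ground = -112.7 − (-1316.97) = 1204.3 m.

1204.3 m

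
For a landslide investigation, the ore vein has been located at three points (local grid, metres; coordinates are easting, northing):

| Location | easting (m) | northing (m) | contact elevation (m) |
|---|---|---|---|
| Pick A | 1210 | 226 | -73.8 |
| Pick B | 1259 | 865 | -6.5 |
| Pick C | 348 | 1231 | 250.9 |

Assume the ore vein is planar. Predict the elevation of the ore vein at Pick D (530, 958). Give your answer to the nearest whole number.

175 m

Two edge vectors: Pick A→Pick B = (49, 639, 67.3), Pick A→Pick C = (-862, 1005, 324.7).
Normal n = (Pick A→Pick B) × (Pick A→Pick C) = (139846.8, -73922.9, 600063).
So ∂z/∂easting = −n_x/n_z = −0.23305 and ∂z/∂northing = −n_y/n_z = 0.12319.
Intercept c from Pick A: -73.8 + 281.99 − 27.84 = 180.35.
At (530, 958): z = −123.5 + 118.0 + 180.35 = 174.9 m.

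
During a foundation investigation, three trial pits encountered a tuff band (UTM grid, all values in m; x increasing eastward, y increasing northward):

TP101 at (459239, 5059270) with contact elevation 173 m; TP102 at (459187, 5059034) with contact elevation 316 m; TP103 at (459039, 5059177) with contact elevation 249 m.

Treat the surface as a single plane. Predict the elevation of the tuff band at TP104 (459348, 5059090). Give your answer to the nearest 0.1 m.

Let the plane be z = a·x + b·y + c.
TP102−TP101: −52a − 236b = 143;  TP103−TP101: −200a − 93b = 76.
Solving gives a = −0.109456142, b = −0.581814748.
Then c = 173 − a·459239 − b·5059270 = 2993997.43.
At (459348, 5059090): z = −50278.5 − 2943453.2 + 2993997.43 = 265.8 m.

265.8 m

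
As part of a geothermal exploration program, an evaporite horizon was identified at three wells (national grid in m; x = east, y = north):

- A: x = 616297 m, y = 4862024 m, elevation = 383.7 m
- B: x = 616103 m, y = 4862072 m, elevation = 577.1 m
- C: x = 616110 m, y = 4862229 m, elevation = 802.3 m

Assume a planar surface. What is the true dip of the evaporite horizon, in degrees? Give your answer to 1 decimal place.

57.9°

Let the plane be z = a·x + b·y + c.
B−A: −194a + 48b = 193.4;  C−A: −187a + 205b = 418.6.
Solving gives a = −0.63500, b = 1.46271.
Gradient magnitude |∇z| = √(a² + b²) = √(0.40323 + 2.13951) = 1.59460.
True dip = arctan(1.59460) = 57.9°, dipping toward SSE (azimuth ≈ 157°).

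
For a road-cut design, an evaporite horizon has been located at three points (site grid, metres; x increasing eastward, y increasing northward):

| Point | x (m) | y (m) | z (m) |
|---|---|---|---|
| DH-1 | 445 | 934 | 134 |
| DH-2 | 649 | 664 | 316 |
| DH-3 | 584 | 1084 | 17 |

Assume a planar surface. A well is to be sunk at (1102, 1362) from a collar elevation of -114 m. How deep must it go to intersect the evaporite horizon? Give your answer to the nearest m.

Two edge vectors: DH-1→DH-2 = (204, -270, 182), DH-1→DH-3 = (139, 150, -117).
Normal n = (DH-1→DH-2) × (DH-1→DH-3) = (4290, 49166, 68130).
So ∂z/∂x = −n_x/n_z = −0.06297 and ∂z/∂y = −n_y/n_z = −0.72165.
Intercept c from DH-1: 134 + 28.02 + 674.02 = 836.04.
At (1102, 1362): z_contact = −69.4 − 982.9 + 836.04 = -216.2 m.
Depth below ground = -114 − (-216.2) = 102 m.

102 m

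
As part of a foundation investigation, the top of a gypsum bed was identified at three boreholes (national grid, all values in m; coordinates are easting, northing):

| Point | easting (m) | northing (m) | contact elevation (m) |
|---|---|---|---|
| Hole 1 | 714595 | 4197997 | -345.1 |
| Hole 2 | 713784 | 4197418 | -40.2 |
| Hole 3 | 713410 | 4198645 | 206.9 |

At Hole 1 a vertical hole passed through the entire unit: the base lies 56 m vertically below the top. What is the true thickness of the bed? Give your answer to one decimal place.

51.4 m

Let the plane be z = a·easting + b·northing + c.
Hole 2−Hole 1: −811a − 579b = 304.9;  Hole 3−Hole 1: −1185a + 648b = 552.
Solving gives a = −0.42684, b = 0.07128.
|∇z| = √(a²+b²) = 0.43276, so dip δ = arctan(0.43276) = 23.40°.
True thickness = vertical thickness × cos δ = 56 × cos 23.40° = 51.4 m.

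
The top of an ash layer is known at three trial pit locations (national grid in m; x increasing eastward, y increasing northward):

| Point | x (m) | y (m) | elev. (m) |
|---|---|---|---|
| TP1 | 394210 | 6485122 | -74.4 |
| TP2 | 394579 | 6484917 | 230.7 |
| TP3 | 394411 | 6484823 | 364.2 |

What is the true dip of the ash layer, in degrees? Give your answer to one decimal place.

Let the plane be z = a·x + b·y + c.
TP2−TP1: 369a − 205b = 305.1;  TP3−TP1: 201a − 299b = 438.6.
Solving gives a = 0.01898, b = −1.45413.
Gradient magnitude |∇z| = √(a² + b²) = √(0.00036 + 2.11450) = 1.45426.
True dip = arctan(1.45426) = 55.5°, dipping toward N (azimuth ≈ 359°).

55.5°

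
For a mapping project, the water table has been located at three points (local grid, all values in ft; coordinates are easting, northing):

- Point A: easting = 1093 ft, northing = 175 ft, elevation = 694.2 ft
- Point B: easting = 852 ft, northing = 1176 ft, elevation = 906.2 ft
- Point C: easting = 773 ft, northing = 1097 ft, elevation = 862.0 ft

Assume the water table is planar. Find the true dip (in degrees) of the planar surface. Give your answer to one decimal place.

Two edge vectors: Point A→Point B = (-241, 1001, 212), Point A→Point C = (-320, 922, 167.8).
Normal n = (Point A→Point B) × (Point A→Point C) = (-27496.2, -27400.2, 98118).
So ∂z/∂easting = −n_x/n_z = 0.28024 and ∂z/∂northing = −n_y/n_z = 0.27926.
Gradient magnitude |∇z| = √(a² + b²) = √(0.07853 + 0.07798) = 0.39562.
True dip = arctan(0.39562) = 21.6°, dipping toward SW (azimuth ≈ 225°).

21.6°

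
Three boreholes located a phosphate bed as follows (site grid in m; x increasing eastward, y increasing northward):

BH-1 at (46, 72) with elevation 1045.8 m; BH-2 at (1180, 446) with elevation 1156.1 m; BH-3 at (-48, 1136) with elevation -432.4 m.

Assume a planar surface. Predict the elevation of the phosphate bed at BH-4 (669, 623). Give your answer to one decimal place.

Two edge vectors: BH-1→BH-2 = (1134, 374, 110.3), BH-1→BH-3 = (-94, 1064, -1478.2).
Normal n = (BH-1→BH-2) × (BH-1→BH-3) = (-670206, 1665910.6, 1241732).
So ∂z/∂x = −n_x/n_z = 0.539735 and ∂z/∂y = −n_y/n_z = −1.341602.
Intercept c from BH-1: 1045.8 − 24.83 + 96.60 = 1117.57.
At (669, 623): z = 361.1 − 835.8 + 1117.57 = 642.8 m.

642.8 m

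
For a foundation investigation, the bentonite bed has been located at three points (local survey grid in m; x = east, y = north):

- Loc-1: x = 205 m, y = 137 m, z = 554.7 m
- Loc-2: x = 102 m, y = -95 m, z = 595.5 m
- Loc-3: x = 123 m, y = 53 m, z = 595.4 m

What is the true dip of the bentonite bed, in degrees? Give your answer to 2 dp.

30.36°

Let the plane be z = a·x + b·y + c.
Loc-2−Loc-1: −103a − 232b = 40.8;  Loc-3−Loc-1: −82a − 84b = 40.7.
Solving gives a = −0.57995, b = 0.08161.
Gradient magnitude |∇z| = √(a² + b²) = √(0.33634 + 0.00666) = 0.58566.
True dip = arctan(0.58566) = 30.36°, dipping toward E (azimuth ≈ 098°).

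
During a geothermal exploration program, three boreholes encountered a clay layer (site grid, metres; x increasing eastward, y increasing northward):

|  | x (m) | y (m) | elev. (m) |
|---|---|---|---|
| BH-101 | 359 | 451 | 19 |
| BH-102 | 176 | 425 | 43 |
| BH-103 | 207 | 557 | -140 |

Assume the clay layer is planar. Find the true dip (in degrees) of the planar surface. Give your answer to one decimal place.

Let the plane be z = a·x + b·y + c.
BH-102−BH-101: −183a − 26b = 24;  BH-103−BH-101: −152a + 106b = −159.
Solving gives a = 0.06809, b = −1.40236.
Gradient magnitude |∇z| = √(a² + b²) = √(0.00464 + 1.96660) = 1.40401.
True dip = arctan(1.40401) = 54.5°, dipping toward N (azimuth ≈ 357°).

54.5°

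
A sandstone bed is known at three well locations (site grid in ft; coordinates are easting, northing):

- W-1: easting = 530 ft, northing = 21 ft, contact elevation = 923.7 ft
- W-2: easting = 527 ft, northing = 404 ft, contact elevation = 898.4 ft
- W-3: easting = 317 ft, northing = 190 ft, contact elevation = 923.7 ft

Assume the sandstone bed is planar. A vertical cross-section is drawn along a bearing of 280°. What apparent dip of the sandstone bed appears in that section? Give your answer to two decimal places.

Let the plane be z = a·easting + b·northing + c.
W-2−W-1: −3a + 383b = −25.3;  W-3−W-1: −213a + 169b = 0.
Solving gives a = −0.05274, b = −0.06647.
Unit vector along 280° is (sin 280°, cos 280°) = (-0.9848, 0.1736).
Slope in that direction = a·(-0.9848) + b·(0.1736) = 0.04040.
Apparent dip = arctan|0.04040| = 2.31° (true dip is 4.9°, so apparent ≤ true as expected).

2.31°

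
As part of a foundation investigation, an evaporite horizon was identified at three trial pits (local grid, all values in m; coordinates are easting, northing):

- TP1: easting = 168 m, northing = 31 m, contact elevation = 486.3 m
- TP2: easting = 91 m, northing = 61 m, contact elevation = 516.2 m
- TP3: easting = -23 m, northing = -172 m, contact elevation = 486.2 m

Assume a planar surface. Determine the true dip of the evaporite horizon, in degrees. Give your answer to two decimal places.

21.32°

Two edge vectors: TP1→TP2 = (-77, 30, 29.9), TP1→TP3 = (-191, -203, -0.1).
Normal n = (TP1→TP2) × (TP1→TP3) = (6066.7, -5718.6, 21361).
So ∂z/∂easting = −n_x/n_z = −0.28401 and ∂z/∂northing = −n_y/n_z = 0.26771.
Gradient magnitude |∇z| = √(a² + b²) = √(0.08066 + 0.07167) = 0.39030.
True dip = arctan(0.39030) = 21.32°, dipping toward SE (azimuth ≈ 133°).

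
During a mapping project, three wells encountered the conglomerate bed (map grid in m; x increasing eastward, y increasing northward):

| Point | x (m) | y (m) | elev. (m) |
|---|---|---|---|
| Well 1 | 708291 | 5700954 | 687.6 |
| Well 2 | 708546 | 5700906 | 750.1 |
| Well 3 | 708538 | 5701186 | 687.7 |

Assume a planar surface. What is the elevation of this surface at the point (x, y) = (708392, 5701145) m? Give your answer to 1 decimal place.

Let the plane be z = a·x + b·y + c.
Well 2−Well 1: 255a − 48b = 62.5;  Well 3−Well 1: 247a + 232b = 0.1.
Solving gives a = 0.204246930, b = −0.217021516.
Then c = 687.6 − a·708291 − b·5700954 = 1093251.02.
At (708392, 5701145): z = 144686.9 − 1237271.1 + 1093251.02 = 666.8 m.

666.8 m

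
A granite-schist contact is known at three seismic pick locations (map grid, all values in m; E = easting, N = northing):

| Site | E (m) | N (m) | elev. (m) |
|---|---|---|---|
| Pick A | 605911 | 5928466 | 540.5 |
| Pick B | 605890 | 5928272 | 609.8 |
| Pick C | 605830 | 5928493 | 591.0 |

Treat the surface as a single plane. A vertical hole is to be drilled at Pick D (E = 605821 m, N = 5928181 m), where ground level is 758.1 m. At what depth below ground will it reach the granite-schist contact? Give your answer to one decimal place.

73.4 m

Two edge vectors: Pick A→Pick B = (-21, -194, 69.3), Pick A→Pick C = (-81, 27, 50.5).
Normal n = (Pick A→Pick B) × (Pick A→Pick C) = (-11668.1, -4552.8, -16281).
So ∂z/∂E = −n_x/n_z = −0.716669738 and ∂z/∂N = −n_y/n_z = −0.279638843.
Intercept c from Pick A: 540.5 + 434238.08 + 1657829.37 = 2092607.95.
At (605821, 5928181): z_contact = −434173.58 − 1657749.67 + 2092607.95 = 684.70 m.
Depth below ground = 758.1 − 684.70 = 73.4 m.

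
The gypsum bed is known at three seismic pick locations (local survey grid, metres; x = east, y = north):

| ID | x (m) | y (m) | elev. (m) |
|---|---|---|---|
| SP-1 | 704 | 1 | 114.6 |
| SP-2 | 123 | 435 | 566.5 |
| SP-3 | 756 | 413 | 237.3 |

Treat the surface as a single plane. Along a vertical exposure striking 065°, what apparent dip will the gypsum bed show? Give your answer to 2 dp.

Two edge vectors: SP-1→SP-2 = (-581, 434, 451.9), SP-1→SP-3 = (52, 412, 122.7).
Normal n = (SP-1→SP-2) × (SP-1→SP-3) = (-132931, 94787.5, -261940).
So ∂z/∂x = −n_x/n_z = −0.50749 and ∂z/∂y = −n_y/n_z = 0.36187.
Unit vector along 065° is (sin 65°, cos 65°) = (0.9063, 0.4226).
Slope in that direction = a·(0.9063) + b·(0.4226) = −0.30701.
Apparent dip = arctan|0.30701| = 17.07° (true dip is 31.9°, so apparent ≤ true as expected).

17.07°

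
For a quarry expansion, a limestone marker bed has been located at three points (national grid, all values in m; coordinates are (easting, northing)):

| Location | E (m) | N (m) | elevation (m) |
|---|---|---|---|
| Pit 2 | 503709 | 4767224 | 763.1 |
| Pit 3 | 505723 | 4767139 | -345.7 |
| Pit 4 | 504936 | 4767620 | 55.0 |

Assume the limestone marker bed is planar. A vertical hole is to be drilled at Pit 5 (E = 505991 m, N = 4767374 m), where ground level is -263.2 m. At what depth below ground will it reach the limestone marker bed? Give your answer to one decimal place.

248.0 m

Let the plane be z = a·E + b·N + c.
Pit 3−Pit 2: 2014a − 85b = −1108.8;  Pit 4−Pit 2: 1227a + 396b = −708.1.
Solving gives a = −0.553616887, b = −0.072757776.
Then c = 763.1 − a·503709 − b·4767224 = 626477.52.
At (505991, 4767374): z_contact = −280125.16 − 346863.53 + 626477.52 = -511.17 m.
Depth below ground = -263.2 − (-511.17) = 248.0 m.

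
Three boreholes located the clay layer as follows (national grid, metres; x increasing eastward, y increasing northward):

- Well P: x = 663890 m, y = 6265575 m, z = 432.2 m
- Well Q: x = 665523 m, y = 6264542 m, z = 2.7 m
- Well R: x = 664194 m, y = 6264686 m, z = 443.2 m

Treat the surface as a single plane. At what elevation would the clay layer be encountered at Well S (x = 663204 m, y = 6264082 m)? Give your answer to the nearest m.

Two edge vectors: Well P→Well Q = (1633, -1033, -429.5), Well P→Well R = (304, -889, 11).
Normal n = (Well P→Well Q) × (Well P→Well R) = (-393188.5, -148531, -1137705).
So ∂z/∂x = −n_x/n_z = −0.34559794 and ∂z/∂y = −n_y/n_z = −0.13055318.
Intercept c from Well P: 432.2 + 229439.01 + 817990.71 = 1047861.92.
At (663204, 6264082): z = −229201.9 − 817795.8 + 1047861.92 = 864.2 m.

864 m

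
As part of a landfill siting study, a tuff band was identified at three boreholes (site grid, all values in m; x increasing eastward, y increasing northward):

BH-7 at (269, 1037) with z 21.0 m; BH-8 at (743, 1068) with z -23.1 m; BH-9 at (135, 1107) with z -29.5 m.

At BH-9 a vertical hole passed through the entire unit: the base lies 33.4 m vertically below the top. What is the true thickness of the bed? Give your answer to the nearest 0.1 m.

26.1 m

Two edge vectors: BH-7→BH-8 = (474, 31, -44.1), BH-7→BH-9 = (-134, 70, -50.5).
Normal n = (BH-7→BH-8) × (BH-7→BH-9) = (1521.5, 29846.4, 37334).
So ∂z/∂x = −n_x/n_z = −0.04075 and ∂z/∂y = −n_y/n_z = −0.79944.
|∇z| = √(a²+b²) = 0.80048, so dip δ = arctan(0.80048) = 38.68°.
True thickness = vertical thickness × cos δ = 33.4 × cos 38.68° = 26.1 m.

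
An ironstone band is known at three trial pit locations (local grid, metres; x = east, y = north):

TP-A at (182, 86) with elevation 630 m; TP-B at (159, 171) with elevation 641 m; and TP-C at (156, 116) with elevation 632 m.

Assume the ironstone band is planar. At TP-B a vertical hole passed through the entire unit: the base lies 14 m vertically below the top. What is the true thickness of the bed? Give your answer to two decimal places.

Let the plane be z = a·x + b·y + c.
TP-B−TP-A: −23a + 85b = 11;  TP-C−TP-A: −26a + 30b = 2.
Solving gives a = 0.10526, b = 0.15789.
|∇z| = √(a²+b²) = 0.18977, so dip δ = arctan(0.18977) = 10.75°.
True thickness = vertical thickness × cos δ = 14 × cos 10.75° = 13.75 m.

13.75 m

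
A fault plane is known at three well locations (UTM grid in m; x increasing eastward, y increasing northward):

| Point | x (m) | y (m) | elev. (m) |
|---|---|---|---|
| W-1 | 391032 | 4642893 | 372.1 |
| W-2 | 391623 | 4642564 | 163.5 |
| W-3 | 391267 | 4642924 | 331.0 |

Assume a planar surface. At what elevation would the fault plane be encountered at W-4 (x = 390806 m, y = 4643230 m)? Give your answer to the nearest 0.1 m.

506.5 m

Two edge vectors: W-1→W-2 = (591, -329, -208.6), W-1→W-3 = (235, 31, -41.1).
Normal n = (W-1→W-2) × (W-1→W-3) = (19988.5, -24730.9, 95636).
So ∂z/∂x = −n_x/n_z = −0.209006023 and ∂z/∂y = −n_y/n_z = 0.258594044.
Intercept c from W-1: 372.1 + 81728.04 − 1200624.48 = −1118524.33.
At (390806, 4643230): z = −81680.8 + 1200711.6 − 1118524.33 = 506.5 m.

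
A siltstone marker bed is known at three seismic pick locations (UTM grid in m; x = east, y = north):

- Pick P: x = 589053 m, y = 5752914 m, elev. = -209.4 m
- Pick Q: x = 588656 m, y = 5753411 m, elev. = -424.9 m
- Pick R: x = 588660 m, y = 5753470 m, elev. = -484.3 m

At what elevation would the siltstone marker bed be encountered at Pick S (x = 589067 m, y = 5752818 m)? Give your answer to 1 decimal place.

Let the plane be z = a·x + b·y + c.
Pick Q−Pick P: −397a + 497b = −215.5;  Pick R−Pick P: −393a + 556b = −274.9.
Solving gives a = −0.661418283, b = −0.961937743.
Then c = -209.4 − a·589053 − b·5752914 = 5923346.14.
At (589067, 5752818): z = −389619.7 − 5533852.8 + 5923346.14 = -126.3 m.

-126.3 m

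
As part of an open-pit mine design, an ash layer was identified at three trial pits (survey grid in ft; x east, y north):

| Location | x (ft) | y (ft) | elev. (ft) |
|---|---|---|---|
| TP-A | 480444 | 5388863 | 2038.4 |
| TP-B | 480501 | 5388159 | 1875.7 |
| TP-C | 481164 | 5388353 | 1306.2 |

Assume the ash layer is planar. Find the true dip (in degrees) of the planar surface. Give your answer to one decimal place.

Two edge vectors: TP-A→TP-B = (57, -704, -162.7), TP-A→TP-C = (720, -510, -732.2).
Normal n = (TP-A→TP-B) × (TP-A→TP-C) = (432491.8, -75408.6, 477810).
So ∂z/∂x = −n_x/n_z = −0.90515 and ∂z/∂y = −n_y/n_z = 0.15782.
Gradient magnitude |∇z| = √(a² + b²) = √(0.81930 + 0.02491) = 0.91881.
True dip = arctan(0.91881) = 42.6°, dipping toward E (azimuth ≈ 100°).

42.6°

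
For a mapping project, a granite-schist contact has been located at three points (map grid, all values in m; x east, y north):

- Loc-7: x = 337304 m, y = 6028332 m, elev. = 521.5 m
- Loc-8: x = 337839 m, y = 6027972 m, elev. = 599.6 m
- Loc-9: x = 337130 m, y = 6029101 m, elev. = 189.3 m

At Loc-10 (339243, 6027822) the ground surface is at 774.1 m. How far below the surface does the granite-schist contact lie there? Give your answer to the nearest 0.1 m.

Let the plane be z = a·x + b·y + c.
Loc-8−Loc-7: 535a − 360b = 78.1;  Loc-9−Loc-7: −174a + 769b = −332.2.
Solving gives a = −0.170691993, b = −0.470611712.
Then c = 521.5 − a·337304 − b·6028332 = 2895100.24.
At (339243, 6027822): z_contact = −57906.06 − 2836763.63 + 2895100.24 = 430.54 m.
Depth below ground = 774.1 − 430.54 = 343.6 m.

343.6 m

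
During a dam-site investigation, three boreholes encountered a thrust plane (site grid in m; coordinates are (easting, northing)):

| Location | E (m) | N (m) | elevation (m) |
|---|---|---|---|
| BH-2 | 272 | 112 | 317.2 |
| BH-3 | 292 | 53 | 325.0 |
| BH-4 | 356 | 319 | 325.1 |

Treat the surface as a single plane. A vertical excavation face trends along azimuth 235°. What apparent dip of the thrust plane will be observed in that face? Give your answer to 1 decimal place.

Let the plane be z = a·E + b·N + c.
BH-3−BH-2: 20a − 59b = 7.8;  BH-4−BH-2: 84a + 207b = 7.9.
Solving gives a = 0.22875, b = −0.05466.
Unit vector along 235° is (sin 235°, cos 235°) = (-0.8192, -0.5736).
Slope in that direction = a·(-0.8192) + b·(-0.5736) = −0.15603.
Apparent dip = arctan|0.15603| = 8.9° (true dip is 13.2°, so apparent ≤ true as expected).

8.9°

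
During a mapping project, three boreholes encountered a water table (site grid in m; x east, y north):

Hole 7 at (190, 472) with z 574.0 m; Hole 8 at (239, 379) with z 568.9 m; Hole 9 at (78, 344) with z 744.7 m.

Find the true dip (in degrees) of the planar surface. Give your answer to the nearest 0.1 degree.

47.6°

Let the plane be z = a·x + b·y + c.
Hole 8−Hole 7: 49a − 93b = −5.1;  Hole 9−Hole 7: −112a − 128b = 170.7.
Solving gives a = −0.99041, b = −0.46699.
Gradient magnitude |∇z| = √(a² + b²) = √(0.98090 + 0.21808) = 1.09498.
True dip = arctan(1.09498) = 47.6°, dipping toward ENE (azimuth ≈ 065°).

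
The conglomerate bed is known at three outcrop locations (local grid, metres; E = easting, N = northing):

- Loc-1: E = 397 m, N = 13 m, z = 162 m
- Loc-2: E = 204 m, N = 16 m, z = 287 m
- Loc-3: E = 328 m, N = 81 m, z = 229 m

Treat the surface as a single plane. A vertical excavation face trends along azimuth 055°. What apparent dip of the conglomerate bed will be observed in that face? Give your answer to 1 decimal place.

Two edge vectors: Loc-1→Loc-2 = (-193, 3, 125), Loc-1→Loc-3 = (-69, 68, 67).
Normal n = (Loc-1→Loc-2) × (Loc-1→Loc-3) = (-8299, 4306, -12917).
So ∂z/∂E = −n_x/n_z = −0.64249 and ∂z/∂N = −n_y/n_z = 0.33336.
Unit vector along 055° is (sin 55°, cos 55°) = (0.8192, 0.5736).
Slope in that direction = a·(0.8192) + b·(0.5736) = −0.33509.
Apparent dip = arctan|0.33509| = 18.5° (true dip is 35.9°, so apparent ≤ true as expected).

18.5°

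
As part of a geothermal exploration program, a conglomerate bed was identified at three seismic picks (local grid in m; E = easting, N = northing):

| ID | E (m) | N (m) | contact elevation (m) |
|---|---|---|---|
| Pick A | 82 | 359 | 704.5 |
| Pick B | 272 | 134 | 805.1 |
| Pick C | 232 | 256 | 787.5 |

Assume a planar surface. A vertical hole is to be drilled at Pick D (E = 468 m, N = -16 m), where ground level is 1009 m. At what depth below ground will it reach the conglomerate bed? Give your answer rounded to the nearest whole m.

Let the plane be z = a·E + b·N + c.
Pick B−Pick A: 190a − 225b = 100.6;  Pick C−Pick A: 150a − 103b = 83.
Solving gives a = 0.58626, b = 0.04795.
Then c = 704.5 − a·82 − b·359 = 639.21.
At (468, -16): z_contact = 274.4 − 0.8 + 639.21 = 912.8 m.
Depth below ground = 1009 − 912.8 = 96 m.

96 m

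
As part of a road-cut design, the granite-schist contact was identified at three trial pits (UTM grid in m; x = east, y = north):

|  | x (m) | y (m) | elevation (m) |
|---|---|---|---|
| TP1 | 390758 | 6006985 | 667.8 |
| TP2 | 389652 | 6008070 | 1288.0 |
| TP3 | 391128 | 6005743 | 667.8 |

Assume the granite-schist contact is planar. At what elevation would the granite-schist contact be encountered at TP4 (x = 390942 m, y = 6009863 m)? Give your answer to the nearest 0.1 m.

Two edge vectors: TP1→TP2 = (-1106, 1085, 620.2), TP1→TP3 = (370, -1242, 0).
Normal n = (TP1→TP2) × (TP1→TP3) = (770288.4, 229474, 972202).
So ∂z/∂x = −n_x/n_z = −0.792313120 and ∂z/∂y = −n_y/n_z = −0.236035310.
Intercept c from TP1: 667.8 + 309602.69 + 1417860.56 = 1728131.05.
At (390942, 6009863): z = −309748.5 − 1418539.9 + 1728131.05 = -157.3 m.

-157.3 m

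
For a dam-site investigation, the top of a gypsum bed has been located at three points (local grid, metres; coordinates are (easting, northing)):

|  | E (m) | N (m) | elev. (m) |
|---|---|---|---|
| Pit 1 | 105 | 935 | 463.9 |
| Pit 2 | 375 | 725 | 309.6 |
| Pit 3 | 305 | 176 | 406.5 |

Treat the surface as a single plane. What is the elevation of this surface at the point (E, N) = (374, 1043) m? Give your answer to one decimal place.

280.3 m

Two edge vectors: Pit 1→Pit 2 = (270, -210, -154.3), Pit 1→Pit 3 = (200, -759, -57.4).
Normal n = (Pit 1→Pit 2) × (Pit 1→Pit 3) = (-105059.7, -15362, -162930).
So ∂z/∂E = −n_x/n_z = −0.644815 and ∂z/∂N = −n_y/n_z = −0.094286.
Intercept c from Pit 1: 463.9 + 67.71 + 88.16 = 619.76.
At (374, 1043): z = −241.2 − 98.3 + 619.76 = 280.3 m.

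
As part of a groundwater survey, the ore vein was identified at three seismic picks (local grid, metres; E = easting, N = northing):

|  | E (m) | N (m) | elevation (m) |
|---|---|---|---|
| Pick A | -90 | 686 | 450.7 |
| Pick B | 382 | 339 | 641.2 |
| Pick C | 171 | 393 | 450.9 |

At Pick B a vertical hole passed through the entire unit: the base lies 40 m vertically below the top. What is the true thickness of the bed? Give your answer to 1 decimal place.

21.6 m

Let the plane be z = a·E + b·N + c.
Pick B−Pick A: 472a − 347b = 190.5;  Pick C−Pick A: 261a − 293b = 0.2.
Solving gives a = 1.16799, b = 1.03975.
|∇z| = √(a²+b²) = 1.56374, so dip δ = arctan(1.56374) = 57.40°.
True thickness = vertical thickness × cos δ = 40 × cos 57.40° = 21.6 m.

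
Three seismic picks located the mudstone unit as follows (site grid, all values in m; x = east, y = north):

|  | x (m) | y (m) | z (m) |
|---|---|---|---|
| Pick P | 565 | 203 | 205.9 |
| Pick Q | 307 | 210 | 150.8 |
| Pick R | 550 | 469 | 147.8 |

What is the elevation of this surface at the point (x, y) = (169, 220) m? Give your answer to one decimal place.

120.0 m

Let the plane be z = a·x + b·y + c.
Pick Q−Pick P: −258a + 7b = −55.1;  Pick R−Pick P: −15a + 266b = −58.1.
Solving gives a = 0.20796, b = −0.20669.
Then c = 205.9 − a·565 − b·203 = 130.36.
At (169, 220): z = 35.1 − 45.5 + 130.36 = 120.0 m.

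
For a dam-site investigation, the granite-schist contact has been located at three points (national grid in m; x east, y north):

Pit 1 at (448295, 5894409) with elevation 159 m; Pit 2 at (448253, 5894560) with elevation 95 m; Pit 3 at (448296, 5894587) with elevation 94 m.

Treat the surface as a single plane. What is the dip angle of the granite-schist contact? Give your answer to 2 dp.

Let the plane be z = a·x + b·y + c.
Pit 2−Pit 1: −42a + 151b = −64;  Pit 3−Pit 1: 1a + 178b = −65.
Solving gives a = 0.20677, b = −0.36633.
Gradient magnitude |∇z| = √(a² + b²) = √(0.04275 + 0.13420) = 0.42065.
True dip = arctan(0.42065) = 22.81°, dipping toward NNW (azimuth ≈ 331°).

22.81°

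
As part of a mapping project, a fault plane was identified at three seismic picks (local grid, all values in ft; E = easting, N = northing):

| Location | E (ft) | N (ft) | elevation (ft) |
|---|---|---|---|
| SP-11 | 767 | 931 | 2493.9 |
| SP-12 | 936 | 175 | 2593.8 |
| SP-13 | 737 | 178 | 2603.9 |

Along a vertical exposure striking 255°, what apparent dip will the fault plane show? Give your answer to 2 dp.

5.05°

Two edge vectors: SP-11→SP-12 = (169, -756, 99.9), SP-11→SP-13 = (-30, -753, 110).
Normal n = (SP-11→SP-12) × (SP-11→SP-13) = (-7935.3, -21587, -149937).
So ∂z/∂E = −n_x/n_z = −0.05292 and ∂z/∂N = −n_y/n_z = −0.14397.
Unit vector along 255° is (sin 255°, cos 255°) = (-0.9659, -0.2588).
Slope in that direction = a·(-0.9659) + b·(-0.2588) = 0.08838.
Apparent dip = arctan|0.08838| = 5.05° (true dip is 8.7°, so apparent ≤ true as expected).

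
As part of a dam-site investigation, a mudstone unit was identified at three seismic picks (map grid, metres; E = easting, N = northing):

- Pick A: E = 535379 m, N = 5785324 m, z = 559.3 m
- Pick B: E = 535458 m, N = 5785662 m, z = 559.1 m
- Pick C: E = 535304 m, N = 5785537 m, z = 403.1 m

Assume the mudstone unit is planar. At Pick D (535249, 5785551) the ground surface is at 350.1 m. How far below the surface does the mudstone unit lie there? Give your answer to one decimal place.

19.9 m

Let the plane be z = a·E + b·N + c.
Pick B−Pick A: 79a + 338b = −0.2;  Pick C−Pick A: −75a + 213b = −156.2.
Solving gives a = 1.250752780, b = −0.292927425.
Then c = 559.3 − a·535379 − b·5785324 = 1025612.59.
At (535249, 5785551): z_contact = 669464.17 − 1694746.56 + 1025612.59 = 330.21 m.
Depth below ground = 350.1 − 330.21 = 19.9 m.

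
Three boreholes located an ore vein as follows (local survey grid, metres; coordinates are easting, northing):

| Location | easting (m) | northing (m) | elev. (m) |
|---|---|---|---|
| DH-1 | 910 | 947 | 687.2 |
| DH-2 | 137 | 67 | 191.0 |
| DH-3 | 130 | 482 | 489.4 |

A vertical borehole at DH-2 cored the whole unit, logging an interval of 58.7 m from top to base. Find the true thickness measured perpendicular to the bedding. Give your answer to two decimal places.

Let the plane be z = a·easting + b·northing + c.
DH-2−DH-1: −773a − 880b = −496.2;  DH-3−DH-1: −780a − 465b = −197.8.
Solving gives a = −0.17332, b = 0.71611.
|∇z| = √(a²+b²) = 0.73679, so dip δ = arctan(0.73679) = 36.38°.
True thickness = vertical thickness × cos δ = 58.7 × cos 36.38° = 47.26 m.

47.26 m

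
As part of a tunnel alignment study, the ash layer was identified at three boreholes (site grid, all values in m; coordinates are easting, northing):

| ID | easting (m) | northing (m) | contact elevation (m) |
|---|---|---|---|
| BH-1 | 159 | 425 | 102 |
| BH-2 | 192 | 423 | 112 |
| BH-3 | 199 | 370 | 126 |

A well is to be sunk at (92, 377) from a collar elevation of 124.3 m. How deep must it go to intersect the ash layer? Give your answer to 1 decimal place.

30.8 m

Two edge vectors: BH-1→BH-2 = (33, -2, 10), BH-1→BH-3 = (40, -55, 24).
Normal n = (BH-1→BH-2) × (BH-1→BH-3) = (502, -392, -1735).
So ∂z/∂easting = −n_x/n_z = 0.28934 and ∂z/∂northing = −n_y/n_z = −0.22594.
Intercept c from BH-1: 102 − 46.00 + 96.02 = 152.02.
At (92, 377): z_contact = 26.62 − 85.18 + 152.02 = 93.46 m.
Depth below ground = 124.3 − 93.46 = 30.8 m.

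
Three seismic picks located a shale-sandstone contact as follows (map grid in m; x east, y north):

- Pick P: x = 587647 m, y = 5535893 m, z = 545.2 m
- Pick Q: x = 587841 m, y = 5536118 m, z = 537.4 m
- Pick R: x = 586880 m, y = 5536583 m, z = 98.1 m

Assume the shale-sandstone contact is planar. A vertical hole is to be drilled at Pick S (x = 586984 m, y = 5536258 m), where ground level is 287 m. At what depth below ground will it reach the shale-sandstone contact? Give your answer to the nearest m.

Two edge vectors: Pick P→Pick Q = (194, 225, -7.8), Pick P→Pick R = (-767, 690, -447.1).
Normal n = (Pick P→Pick Q) × (Pick P→Pick R) = (-95215.5, 92720, 306435).
So ∂z/∂x = −n_x/n_z = 0.31072005 and ∂z/∂y = −n_y/n_z = −0.30257640.
Intercept c from Pick P: 545.2 − 182593.71 + 1675030.59 = 1492982.08.
At (586984, 5536258): z_contact = 182387.7 − 1675141.0 + 1492982.08 = 228.8 m.
Depth below ground = 287 − 228.8 = 58 m.

58 m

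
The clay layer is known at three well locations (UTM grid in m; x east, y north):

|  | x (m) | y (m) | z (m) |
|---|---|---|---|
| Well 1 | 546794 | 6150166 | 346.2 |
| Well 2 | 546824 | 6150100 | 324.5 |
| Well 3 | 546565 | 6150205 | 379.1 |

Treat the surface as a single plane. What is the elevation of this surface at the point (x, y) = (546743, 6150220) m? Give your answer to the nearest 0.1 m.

Let the plane be z = a·x + b·y + c.
Well 2−Well 1: 30a − 66b = −21.7;  Well 3−Well 1: −229a + 39b = 32.9.
Solving gives a = −0.095030120, b = 0.285592369.
Then c = 346.2 − a·546794 − b·6150166 = −1704132.38.
At (546743, 6150220): z = −51957.1 + 1756455.9 − 1704132.38 = 366.5 m.

366.5 m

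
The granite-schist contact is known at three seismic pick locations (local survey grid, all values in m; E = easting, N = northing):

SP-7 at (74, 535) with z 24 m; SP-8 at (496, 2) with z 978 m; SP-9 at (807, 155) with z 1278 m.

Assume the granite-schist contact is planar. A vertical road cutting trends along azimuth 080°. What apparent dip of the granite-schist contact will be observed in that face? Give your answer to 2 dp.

49.71°

Two edge vectors: SP-7→SP-8 = (422, -533, 954), SP-7→SP-9 = (733, -380, 1254).
Normal n = (SP-7→SP-8) × (SP-7→SP-9) = (-305862, 170094, 230329).
So ∂z/∂E = −n_x/n_z = 1.32794 and ∂z/∂N = −n_y/n_z = −0.73848.
Unit vector along 080° is (sin 80°, cos 80°) = (0.9848, 0.1736).
Slope in that direction = a·(0.9848) + b·(0.1736) = 1.17952.
Apparent dip = arctan|1.17952| = 49.71° (true dip is 56.7°, so apparent ≤ true as expected).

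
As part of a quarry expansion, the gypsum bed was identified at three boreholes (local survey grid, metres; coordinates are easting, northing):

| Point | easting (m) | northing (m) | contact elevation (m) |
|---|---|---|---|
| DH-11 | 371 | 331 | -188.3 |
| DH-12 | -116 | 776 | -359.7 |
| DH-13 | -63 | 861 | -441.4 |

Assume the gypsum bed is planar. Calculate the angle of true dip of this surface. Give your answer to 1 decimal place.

39.5°

Let the plane be z = a·easting + b·northing + c.
DH-12−DH-11: −487a + 445b = −171.4;  DH-13−DH-11: −434a + 530b = −253.1.
Solving gives a = −0.33530, b = −0.75211.
Gradient magnitude |∇z| = √(a² + b²) = √(0.11242 + 0.56567) = 0.82346.
True dip = arctan(0.82346) = 39.5°, dipping toward NNE (azimuth ≈ 024°).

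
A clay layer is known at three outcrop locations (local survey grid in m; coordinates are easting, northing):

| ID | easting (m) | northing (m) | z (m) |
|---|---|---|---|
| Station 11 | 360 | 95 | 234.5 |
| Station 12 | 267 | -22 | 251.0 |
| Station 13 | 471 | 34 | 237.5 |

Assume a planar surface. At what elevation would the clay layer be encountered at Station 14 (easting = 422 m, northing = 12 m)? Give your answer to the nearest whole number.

242 m

Two edge vectors: Station 11→Station 12 = (-93, -117, 16.5), Station 11→Station 13 = (111, -61, 3).
Normal n = (Station 11→Station 12) × (Station 11→Station 13) = (655.5, 2110.5, 18660).
So ∂z/∂easting = −n_x/n_z = −0.03513 and ∂z/∂northing = −n_y/n_z = −0.11310.
Intercept c from Station 11: 234.5 + 12.65 + 10.74 = 257.89.
At (422, 12): z = −14.8 − 1.4 + 257.89 = 241.7 m.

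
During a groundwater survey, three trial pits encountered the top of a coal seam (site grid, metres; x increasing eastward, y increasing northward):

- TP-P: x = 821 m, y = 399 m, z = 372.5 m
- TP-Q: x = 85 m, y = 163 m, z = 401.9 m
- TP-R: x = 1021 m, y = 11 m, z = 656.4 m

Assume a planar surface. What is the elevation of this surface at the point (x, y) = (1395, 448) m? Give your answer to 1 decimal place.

Two edge vectors: TP-P→TP-Q = (-736, -236, 29.4), TP-P→TP-R = (200, -388, 283.9).
Normal n = (TP-P→TP-Q) × (TP-P→TP-R) = (-55593.2, 214830.4, 332768).
So ∂z/∂x = −n_x/n_z = 0.167063 and ∂z/∂y = −n_y/n_z = −0.645586.
Intercept c from TP-P: 372.5 − 137.16 + 257.59 = 492.93.
At (1395, 448): z = 233.1 − 289.2 + 492.93 = 436.8 m.

436.8 m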